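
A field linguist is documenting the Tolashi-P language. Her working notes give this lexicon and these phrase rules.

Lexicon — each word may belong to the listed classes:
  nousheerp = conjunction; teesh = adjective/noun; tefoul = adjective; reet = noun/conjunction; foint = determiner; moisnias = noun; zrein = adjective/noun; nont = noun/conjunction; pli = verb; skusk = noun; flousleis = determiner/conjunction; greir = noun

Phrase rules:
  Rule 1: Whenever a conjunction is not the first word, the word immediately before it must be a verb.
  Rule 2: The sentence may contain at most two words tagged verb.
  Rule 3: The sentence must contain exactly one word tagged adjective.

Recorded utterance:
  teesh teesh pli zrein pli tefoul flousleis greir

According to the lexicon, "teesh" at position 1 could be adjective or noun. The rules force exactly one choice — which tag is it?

noun

Candidates per position — 1:teesh {adjective,noun}; 2:teesh {adjective,noun}; 3:pli {verb}; 4:zrein {adjective,noun}; 5:pli {verb}; 6:tefoul {adjective}; 7:flousleis {determiner,conjunction}; 8:greir {noun}.
Position 1: tagging it adjective would leave rule 3 unsatisfiable, so it must be noun.
Position 2: tagging it adjective would leave rule 3 unsatisfiable, so it must be noun.
Position 4: tagging it adjective would leave rule 3 unsatisfiable, so it must be noun.
Position 7: tagging it conjunction would leave rule 1 unsatisfiable, so it must be determiner.
So the tagging must be: noun noun verb noun verb adjective determiner noun.
Checking: rule 1 holds; rule 2 holds; rule 3 holds.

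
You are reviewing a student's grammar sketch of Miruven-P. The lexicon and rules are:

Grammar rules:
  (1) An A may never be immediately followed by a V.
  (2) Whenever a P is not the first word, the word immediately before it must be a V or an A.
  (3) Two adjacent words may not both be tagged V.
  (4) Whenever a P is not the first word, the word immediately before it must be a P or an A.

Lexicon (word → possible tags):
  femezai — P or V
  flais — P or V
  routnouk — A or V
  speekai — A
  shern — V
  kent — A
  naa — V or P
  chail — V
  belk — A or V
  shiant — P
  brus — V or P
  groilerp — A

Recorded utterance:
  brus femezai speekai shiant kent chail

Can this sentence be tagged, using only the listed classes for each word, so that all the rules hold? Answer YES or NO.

Candidates per position — 1:brus {V,P}; 2:femezai {P,V}; 3:speekai {A}; 4:shiant {P}; 5:kent {A}; 6:chail {V}.
Rule 1 cannot be satisfied by any choice of tags from the lexicon.
So there is no consistent tagging.

NO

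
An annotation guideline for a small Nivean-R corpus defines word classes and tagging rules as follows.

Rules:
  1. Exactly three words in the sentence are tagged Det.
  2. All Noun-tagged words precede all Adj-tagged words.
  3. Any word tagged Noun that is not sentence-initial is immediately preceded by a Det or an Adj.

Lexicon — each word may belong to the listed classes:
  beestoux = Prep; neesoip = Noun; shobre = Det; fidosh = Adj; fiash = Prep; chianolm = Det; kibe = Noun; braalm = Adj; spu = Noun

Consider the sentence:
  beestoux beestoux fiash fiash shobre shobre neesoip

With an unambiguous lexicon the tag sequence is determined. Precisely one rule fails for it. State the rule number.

1

Fixed tagging: Prep Prep Prep Prep Det Det Noun.
Rule check: R1 fail, R2 pass, R3 pass.
Only rule 1 fails.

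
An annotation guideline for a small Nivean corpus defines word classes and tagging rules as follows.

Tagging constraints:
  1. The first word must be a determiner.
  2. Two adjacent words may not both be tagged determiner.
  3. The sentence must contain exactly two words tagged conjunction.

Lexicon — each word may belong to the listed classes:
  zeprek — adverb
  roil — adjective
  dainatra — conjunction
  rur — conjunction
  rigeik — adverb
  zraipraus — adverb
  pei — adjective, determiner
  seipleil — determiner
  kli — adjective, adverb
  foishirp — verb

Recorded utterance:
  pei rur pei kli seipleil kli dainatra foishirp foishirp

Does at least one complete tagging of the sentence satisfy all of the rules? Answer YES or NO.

Candidates per position — 1:pei {adjective,determiner}; 2:rur {conjunction}; 3:pei {adjective,determiner}; 4:kli {adjective,adverb}; 5:seipleil {determiner}; 6:kli {adjective,adverb}; 7:dainatra {conjunction}; 8:foishirp {verb}; 9:foishirp {verb}.
One satisfying assignment: determiner conjunction determiner adverb determiner adjective conjunction verb verb.
Check: rule 1 holds; rule 2 holds; rule 3 holds.

YES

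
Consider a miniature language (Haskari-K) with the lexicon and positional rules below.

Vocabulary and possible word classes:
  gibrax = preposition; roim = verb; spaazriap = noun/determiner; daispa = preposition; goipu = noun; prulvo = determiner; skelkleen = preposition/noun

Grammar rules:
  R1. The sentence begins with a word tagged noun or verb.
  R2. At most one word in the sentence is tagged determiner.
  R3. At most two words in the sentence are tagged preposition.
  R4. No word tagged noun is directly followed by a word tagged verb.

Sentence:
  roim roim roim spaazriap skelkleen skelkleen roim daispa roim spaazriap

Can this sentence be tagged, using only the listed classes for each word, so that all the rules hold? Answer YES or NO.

Candidates per position — 1:roim {verb}; 2:roim {verb}; 3:roim {verb}; 4:spaazriap {noun,determiner}; 5:skelkleen {preposition,noun}; 6:skelkleen {preposition,noun}; 7:roim {verb}; 8:daispa {preposition}; 9:roim {verb}; 10:spaazriap {noun,determiner}.
One satisfying assignment: verb verb verb determiner noun preposition verb preposition verb noun.
Checking: rule 1 satisfied; rule 2 satisfied; rule 3 satisfied; rule 4 satisfied.

YES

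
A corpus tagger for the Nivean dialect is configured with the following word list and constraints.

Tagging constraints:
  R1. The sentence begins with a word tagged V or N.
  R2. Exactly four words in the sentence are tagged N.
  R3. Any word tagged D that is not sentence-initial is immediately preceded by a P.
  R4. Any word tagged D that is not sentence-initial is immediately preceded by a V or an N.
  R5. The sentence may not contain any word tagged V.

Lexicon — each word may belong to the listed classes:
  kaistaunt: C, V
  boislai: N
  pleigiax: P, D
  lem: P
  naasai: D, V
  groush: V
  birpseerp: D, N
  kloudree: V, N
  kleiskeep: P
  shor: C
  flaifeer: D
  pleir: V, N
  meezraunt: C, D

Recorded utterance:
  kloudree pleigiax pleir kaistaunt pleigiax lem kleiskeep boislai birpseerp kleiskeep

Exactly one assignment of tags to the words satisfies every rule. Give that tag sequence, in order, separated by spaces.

N P N C P P P N N P

Candidates per position — 1:kloudree {V,N}; 2:pleigiax {P,D}; 3:pleir {V,N}; 4:kaistaunt {C,V}; 5:pleigiax {P,D}; 6:lem {P}; 7:kleiskeep {P}; 8:boislai {N}; 9:birpseerp {D,N}; 10:kleiskeep {P}.
At position 1, choosing V makes rule 2 impossible to satisfy; hence N.
At position 2, choosing D makes rule 3 impossible to satisfy; hence P.
At position 3, choosing V makes rule 2 impossible to satisfy; hence N.
At position 4, choosing V makes rule 5 impossible to satisfy; hence C.
At position 5, choosing D makes rule 3 impossible to satisfy; hence P.
At position 9, choosing D makes rule 2 impossible to satisfy; hence N.
The unique satisfying tagging is: N P N C P P P N N P.
Check: rule 1 satisfied; rule 2 satisfied; rule 3 satisfied; rule 4 satisfied; rule 5 satisfied.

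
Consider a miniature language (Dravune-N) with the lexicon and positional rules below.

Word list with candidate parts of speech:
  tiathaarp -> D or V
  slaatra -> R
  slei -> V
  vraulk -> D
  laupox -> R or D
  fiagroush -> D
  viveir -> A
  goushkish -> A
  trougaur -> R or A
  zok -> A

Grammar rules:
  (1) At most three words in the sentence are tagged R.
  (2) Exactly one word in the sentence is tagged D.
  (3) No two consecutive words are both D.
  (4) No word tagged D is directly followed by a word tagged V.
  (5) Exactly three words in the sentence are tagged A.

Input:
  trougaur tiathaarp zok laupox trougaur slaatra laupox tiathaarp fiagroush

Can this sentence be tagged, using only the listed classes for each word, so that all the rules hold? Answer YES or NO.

YES

Candidates per position — 1:trougaur {R,A}; 2:tiathaarp {D,V}; 3:zok {A}; 4:laupox {R,D}; 5:trougaur {R,A}; 6:slaatra {R}; 7:laupox {R,D}; 8:tiathaarp {D,V}; 9:fiagroush {D}.
One satisfying assignment: A V A R A R R V D.
Checking: rule 1 ok; rule 2 ok; rule 3 ok; rule 4 ok; rule 5 ok.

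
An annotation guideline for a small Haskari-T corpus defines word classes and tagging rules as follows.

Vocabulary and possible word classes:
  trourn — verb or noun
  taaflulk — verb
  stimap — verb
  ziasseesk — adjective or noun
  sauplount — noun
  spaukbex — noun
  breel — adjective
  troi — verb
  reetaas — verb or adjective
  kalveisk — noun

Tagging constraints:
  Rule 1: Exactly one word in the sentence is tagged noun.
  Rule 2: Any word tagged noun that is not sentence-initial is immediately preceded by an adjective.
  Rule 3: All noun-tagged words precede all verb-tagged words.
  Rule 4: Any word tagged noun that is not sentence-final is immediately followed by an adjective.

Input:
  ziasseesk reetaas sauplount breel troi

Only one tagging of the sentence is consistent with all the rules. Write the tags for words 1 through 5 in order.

adjective adjective noun adjective verb

Candidates per position — 1:ziasseesk {adjective,noun}; 2:reetaas {verb,adjective}; 3:sauplount {noun}; 4:breel {adjective}; 5:troi {verb}.
Word 1 cannot be noun — rule 1 would then fail for every completion. It is adjective.
Word 2 cannot be verb — rule 2 would then fail for every completion. It is adjective.
The only consistent sequence is: adjective adjective noun adjective verb.
Checking: rule 1 holds; rule 2 holds; rule 3 holds; rule 4 holds.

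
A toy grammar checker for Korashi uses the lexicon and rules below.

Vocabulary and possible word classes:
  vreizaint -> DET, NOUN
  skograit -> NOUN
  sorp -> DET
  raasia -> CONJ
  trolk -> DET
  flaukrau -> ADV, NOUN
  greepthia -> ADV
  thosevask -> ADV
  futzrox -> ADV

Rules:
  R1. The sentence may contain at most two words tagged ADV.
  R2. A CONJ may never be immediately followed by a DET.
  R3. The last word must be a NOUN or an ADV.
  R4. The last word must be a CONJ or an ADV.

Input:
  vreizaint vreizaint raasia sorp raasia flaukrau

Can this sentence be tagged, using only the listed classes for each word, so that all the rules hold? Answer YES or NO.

Candidates per position — 1:vreizaint {DET,NOUN}; 2:vreizaint {DET,NOUN}; 3:raasia {CONJ}; 4:sorp {DET}; 5:raasia {CONJ}; 6:flaukrau {ADV,NOUN}.
Rule 2 cannot be satisfied by any choice of tags from the lexicon.
So there is no consistent tagging.

NO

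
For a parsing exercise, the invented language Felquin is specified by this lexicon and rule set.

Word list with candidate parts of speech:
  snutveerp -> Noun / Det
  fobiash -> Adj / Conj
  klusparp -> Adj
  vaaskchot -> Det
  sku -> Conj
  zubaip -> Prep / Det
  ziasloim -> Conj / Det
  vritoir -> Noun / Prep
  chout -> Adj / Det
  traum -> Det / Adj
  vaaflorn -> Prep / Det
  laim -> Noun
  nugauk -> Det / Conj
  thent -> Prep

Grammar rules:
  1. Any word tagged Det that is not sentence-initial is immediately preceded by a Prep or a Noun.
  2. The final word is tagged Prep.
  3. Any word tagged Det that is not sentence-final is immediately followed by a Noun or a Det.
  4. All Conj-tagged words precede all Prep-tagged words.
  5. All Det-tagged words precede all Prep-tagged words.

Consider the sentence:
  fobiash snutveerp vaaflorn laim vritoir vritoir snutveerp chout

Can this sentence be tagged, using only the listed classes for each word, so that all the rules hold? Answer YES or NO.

NO

Candidates per position — 1:fobiash {Adj,Conj}; 2:snutveerp {Noun,Det}; 3:vaaflorn {Prep,Det}; 4:laim {Noun}; 5:vritoir {Noun,Prep}; 6:vritoir {Noun,Prep}; 7:snutveerp {Noun,Det}; 8:chout {Adj,Det}.
Rule 2 cannot be satisfied by any choice of tags from the lexicon.
So there is no consistent tagging.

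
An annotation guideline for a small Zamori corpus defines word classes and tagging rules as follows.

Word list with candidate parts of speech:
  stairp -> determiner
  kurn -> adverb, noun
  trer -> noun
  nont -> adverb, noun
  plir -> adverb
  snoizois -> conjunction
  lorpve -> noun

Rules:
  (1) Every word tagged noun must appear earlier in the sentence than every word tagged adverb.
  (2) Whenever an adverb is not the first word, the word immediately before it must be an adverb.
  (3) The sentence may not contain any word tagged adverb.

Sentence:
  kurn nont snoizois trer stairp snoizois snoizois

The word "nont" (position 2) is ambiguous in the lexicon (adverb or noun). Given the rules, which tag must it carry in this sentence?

Candidates per position — 1:kurn {adverb,noun}; 2:nont {adverb,noun}; 3:snoizois {conjunction}; 4:trer {noun}; 5:stairp {determiner}; 6:snoizois {conjunction}; 7:snoizois {conjunction}.
Position 1: tagging it adverb would leave rule 1 unsatisfiable, so it must be noun.
Position 2: tagging it adverb would leave rule 1 unsatisfiable, so it must be noun.
The only consistent sequence is: noun noun conjunction noun determiner conjunction conjunction.
Verifying each rule — rule 1 holds; rule 2 holds; rule 3 holds.

noun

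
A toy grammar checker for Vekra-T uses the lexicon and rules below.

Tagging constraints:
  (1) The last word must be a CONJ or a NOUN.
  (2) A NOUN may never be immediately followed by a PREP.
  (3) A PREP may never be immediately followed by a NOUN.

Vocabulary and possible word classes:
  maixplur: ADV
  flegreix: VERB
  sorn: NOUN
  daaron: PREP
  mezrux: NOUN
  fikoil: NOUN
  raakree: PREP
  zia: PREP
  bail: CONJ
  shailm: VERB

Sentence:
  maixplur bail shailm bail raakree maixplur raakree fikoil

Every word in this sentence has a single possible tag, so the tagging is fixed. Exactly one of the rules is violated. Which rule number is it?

3

Fixed tagging: ADV CONJ VERB CONJ PREP ADV PREP NOUN.
Rule check: R1 ok, R2 ok, R3 fails.
Only rule 3 fails.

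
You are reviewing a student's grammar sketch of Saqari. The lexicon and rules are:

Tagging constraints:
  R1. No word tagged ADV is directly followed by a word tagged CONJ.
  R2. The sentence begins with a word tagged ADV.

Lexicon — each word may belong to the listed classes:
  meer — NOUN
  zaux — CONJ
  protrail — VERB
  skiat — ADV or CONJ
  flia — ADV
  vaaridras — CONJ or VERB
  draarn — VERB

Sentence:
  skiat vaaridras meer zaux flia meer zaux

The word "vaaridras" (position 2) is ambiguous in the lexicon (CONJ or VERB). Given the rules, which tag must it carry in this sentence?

VERB

Candidates per position — 1:skiat {ADV,CONJ}; 2:vaaridras {CONJ,VERB}; 3:meer {NOUN}; 4:zaux {CONJ}; 5:flia {ADV}; 6:meer {NOUN}; 7:zaux {CONJ}.
If word 1 were CONJ, no tagging could satisfy rule 2; so word 1 is ADV.
If word 2 were CONJ, no tagging could satisfy rule 1; so word 2 is VERB.
The only consistent sequence is: ADV VERB NOUN CONJ ADV NOUN CONJ.
Verifying each rule — rule 1 ✓; rule 2 ✓.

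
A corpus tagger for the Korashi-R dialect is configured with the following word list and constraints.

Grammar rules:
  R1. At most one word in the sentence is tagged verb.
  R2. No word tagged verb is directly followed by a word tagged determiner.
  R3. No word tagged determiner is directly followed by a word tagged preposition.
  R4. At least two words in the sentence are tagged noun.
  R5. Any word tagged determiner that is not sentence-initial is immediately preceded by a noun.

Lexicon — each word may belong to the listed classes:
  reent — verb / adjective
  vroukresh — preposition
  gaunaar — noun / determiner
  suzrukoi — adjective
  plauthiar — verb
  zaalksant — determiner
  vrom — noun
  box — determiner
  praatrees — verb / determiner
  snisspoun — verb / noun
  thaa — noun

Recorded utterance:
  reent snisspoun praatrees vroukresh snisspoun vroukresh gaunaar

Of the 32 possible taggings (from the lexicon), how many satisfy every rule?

1

Candidates per position — 1:reent {verb,adjective}; 2:snisspoun {verb,noun}; 3:praatrees {verb,determiner}; 4:vroukresh {preposition}; 5:snisspoun {verb,noun}; 6:vroukresh {preposition}; 7:gaunaar {noun,determiner}.
There are 32 candidate sequences in total.
The sequences that satisfy every rule: adjective noun verb preposition noun preposition noun.
Count = 1.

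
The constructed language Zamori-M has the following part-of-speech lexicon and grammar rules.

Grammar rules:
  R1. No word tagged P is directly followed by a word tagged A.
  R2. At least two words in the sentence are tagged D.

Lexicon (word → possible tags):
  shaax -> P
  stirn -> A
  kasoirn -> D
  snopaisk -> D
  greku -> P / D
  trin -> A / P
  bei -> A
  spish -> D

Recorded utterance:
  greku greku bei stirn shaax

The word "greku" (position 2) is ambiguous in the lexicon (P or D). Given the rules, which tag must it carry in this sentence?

Candidates per position — 1:greku {P,D}; 2:greku {P,D}; 3:bei {A}; 4:stirn {A}; 5:shaax {P}.
At position 1, choosing P makes rule 2 impossible to satisfy; hence D.
At position 2, choosing P makes rule 1 impossible to satisfy; hence D.
The unique satisfying tagging is: D D A A P.
Checking: rule 1 ok; rule 2 ok.

D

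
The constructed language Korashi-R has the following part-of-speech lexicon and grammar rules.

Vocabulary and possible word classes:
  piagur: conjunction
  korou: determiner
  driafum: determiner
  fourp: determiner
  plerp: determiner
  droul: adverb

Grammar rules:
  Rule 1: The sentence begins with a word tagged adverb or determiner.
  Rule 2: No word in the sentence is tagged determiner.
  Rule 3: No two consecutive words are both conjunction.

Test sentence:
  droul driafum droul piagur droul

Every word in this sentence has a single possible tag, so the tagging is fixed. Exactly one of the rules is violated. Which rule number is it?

Fixed tagging: adverb determiner adverb conjunction adverb.
Checking each rule: R1 pass, R2 fail, R3 pass.
Only rule 2 fails.

2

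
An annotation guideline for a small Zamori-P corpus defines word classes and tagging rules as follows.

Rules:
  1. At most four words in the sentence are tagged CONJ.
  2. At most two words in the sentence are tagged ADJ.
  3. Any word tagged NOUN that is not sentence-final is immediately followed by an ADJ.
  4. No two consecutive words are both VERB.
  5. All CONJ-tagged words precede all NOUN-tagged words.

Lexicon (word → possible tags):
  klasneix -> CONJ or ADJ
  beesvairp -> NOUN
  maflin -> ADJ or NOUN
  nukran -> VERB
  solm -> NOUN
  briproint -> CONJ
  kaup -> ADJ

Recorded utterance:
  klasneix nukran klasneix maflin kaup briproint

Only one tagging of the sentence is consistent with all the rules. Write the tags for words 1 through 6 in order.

Candidates per position — 1:klasneix {CONJ,ADJ}; 2:nukran {VERB}; 3:klasneix {CONJ,ADJ}; 4:maflin {ADJ,NOUN}; 5:kaup {ADJ}; 6:briproint {CONJ}.
Position 4: tagging it NOUN would leave rule 5 unsatisfiable, so it must be ADJ.
Position 1: tagging it ADJ would leave rule 2 unsatisfiable, so it must be CONJ.
Position 3: tagging it ADJ would leave rule 2 unsatisfiable, so it must be CONJ.
That leaves exactly one tagging: CONJ VERB CONJ ADJ ADJ CONJ.
Verifying each rule — rule 1 satisfied; rule 2 satisfied; rule 3 satisfied; rule 4 satisfied; rule 5 satisfied.

CONJ VERB CONJ ADJ ADJ CONJ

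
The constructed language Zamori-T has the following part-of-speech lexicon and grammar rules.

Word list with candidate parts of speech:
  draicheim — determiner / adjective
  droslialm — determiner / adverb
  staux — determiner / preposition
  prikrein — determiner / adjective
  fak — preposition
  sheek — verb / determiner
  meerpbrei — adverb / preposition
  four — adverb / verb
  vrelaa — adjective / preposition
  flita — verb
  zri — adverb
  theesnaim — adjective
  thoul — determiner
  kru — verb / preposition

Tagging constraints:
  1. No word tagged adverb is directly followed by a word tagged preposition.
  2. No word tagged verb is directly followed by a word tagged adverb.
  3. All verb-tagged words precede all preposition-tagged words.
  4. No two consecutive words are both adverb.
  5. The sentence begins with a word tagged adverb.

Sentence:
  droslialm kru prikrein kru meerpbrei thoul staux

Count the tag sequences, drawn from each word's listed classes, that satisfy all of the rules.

12

Candidates per position — 1:droslialm {determiner,adverb}; 2:kru {verb,preposition}; 3:prikrein {determiner,adjective}; 4:kru {verb,preposition}; 5:meerpbrei {adverb,preposition}; 6:thoul {determiner}; 7:staux {determiner,preposition}.
There are 64 candidate sequences in total.
Checking each against the rules leaves 12 sequences.
Count = 12.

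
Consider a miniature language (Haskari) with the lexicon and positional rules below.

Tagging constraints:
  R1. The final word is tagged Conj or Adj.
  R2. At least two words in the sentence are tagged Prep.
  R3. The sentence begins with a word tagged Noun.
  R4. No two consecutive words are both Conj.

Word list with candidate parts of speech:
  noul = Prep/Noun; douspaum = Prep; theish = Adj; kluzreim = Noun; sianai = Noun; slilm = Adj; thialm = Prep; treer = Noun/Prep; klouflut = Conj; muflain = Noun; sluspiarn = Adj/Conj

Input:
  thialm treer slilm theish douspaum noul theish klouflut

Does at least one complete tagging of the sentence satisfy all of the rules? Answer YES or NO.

Candidates per position — 1:thialm {Prep}; 2:treer {Noun,Prep}; 3:slilm {Adj}; 4:theish {Adj}; 5:douspaum {Prep}; 6:noul {Prep,Noun}; 7:theish {Adj}; 8:klouflut {Conj}.
Rule 3 cannot be satisfied by any choice of tags from the lexicon.
So there is no consistent tagging.

NO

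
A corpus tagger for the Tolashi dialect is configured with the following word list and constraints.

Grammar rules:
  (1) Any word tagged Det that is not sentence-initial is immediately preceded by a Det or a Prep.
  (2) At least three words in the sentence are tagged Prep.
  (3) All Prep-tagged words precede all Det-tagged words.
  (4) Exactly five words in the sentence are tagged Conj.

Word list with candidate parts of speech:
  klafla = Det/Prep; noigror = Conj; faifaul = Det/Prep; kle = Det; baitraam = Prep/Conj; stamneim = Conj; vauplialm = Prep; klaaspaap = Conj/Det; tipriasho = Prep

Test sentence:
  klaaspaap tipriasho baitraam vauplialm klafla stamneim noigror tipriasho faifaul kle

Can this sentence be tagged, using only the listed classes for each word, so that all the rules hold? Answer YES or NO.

NO

Candidates per position — 1:klaaspaap {Conj,Det}; 2:tipriasho {Prep}; 3:baitraam {Prep,Conj}; 4:vauplialm {Prep}; 5:klafla {Det,Prep}; 6:stamneim {Conj}; 7:noigror {Conj}; 8:tipriasho {Prep}; 9:faifaul {Det,Prep}; 10:kle {Det}.
Rule 4 cannot be satisfied by any choice of tags from the lexicon.
So there is no consistent tagging.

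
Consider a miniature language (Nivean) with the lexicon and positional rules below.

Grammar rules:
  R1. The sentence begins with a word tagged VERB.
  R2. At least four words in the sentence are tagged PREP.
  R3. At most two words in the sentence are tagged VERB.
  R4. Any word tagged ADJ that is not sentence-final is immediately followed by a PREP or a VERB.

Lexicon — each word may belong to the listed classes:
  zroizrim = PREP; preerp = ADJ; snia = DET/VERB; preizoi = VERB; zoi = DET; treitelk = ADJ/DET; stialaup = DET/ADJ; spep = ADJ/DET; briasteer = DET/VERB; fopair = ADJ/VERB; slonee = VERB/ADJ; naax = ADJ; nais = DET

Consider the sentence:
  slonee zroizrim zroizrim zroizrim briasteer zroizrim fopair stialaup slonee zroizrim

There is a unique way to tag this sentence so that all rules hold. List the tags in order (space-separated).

Candidates per position — 1:slonee {VERB,ADJ}; 2:zroizrim {PREP}; 3:zroizrim {PREP}; 4:zroizrim {PREP}; 5:briasteer {DET,VERB}; 6:zroizrim {PREP}; 7:fopair {ADJ,VERB}; 8:stialaup {DET,ADJ}; 9:slonee {VERB,ADJ}; 10:zroizrim {PREP}.
At position 1, choosing ADJ makes rule 1 impossible to satisfy; hence VERB.
At position 7, choosing ADJ makes rule 4 impossible to satisfy; hence VERB.
At position 9, choosing VERB makes rule 3 impossible to satisfy; hence ADJ.
At position 5, choosing VERB makes rule 3 impossible to satisfy; hence DET.
At position 8, choosing ADJ makes rule 4 impossible to satisfy; hence DET.
That leaves exactly one tagging: VERB PREP PREP PREP DET PREP VERB DET ADJ PREP.
Verifying each rule — rule 1 ✓; rule 2 ✓; rule 3 ✓; rule 4 ✓.

VERB PREP PREP PREP DET PREP VERB DET ADJ PREP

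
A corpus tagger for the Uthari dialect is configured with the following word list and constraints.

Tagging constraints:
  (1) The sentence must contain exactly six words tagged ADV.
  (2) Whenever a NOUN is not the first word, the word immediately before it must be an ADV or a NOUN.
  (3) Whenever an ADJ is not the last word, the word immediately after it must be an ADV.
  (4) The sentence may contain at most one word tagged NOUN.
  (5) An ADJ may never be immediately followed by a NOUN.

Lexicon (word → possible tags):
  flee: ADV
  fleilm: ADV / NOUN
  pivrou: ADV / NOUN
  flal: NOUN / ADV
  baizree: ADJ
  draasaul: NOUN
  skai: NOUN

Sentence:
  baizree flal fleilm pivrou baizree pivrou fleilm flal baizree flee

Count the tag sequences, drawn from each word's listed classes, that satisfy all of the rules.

4

Candidates per position — 1:baizree {ADJ}; 2:flal {NOUN,ADV}; 3:fleilm {ADV,NOUN}; 4:pivrou {ADV,NOUN}; 5:baizree {ADJ}; 6:pivrou {ADV,NOUN}; 7:fleilm {ADV,NOUN}; 8:flal {NOUN,ADV}; 9:baizree {ADJ}; 10:flee {ADV}.
There are 64 candidate sequences in total.
The sequences that satisfy every rule: ADJ ADV ADV ADV ADJ ADV ADV NOUN ADJ ADV; ADJ ADV ADV ADV ADJ ADV NOUN ADV ADJ ADV; ADJ ADV ADV NOUN ADJ ADV ADV ADV ADJ ADV; ADJ ADV NOUN ADV ADJ ADV ADV ADV ADJ ADV.
Count = 4.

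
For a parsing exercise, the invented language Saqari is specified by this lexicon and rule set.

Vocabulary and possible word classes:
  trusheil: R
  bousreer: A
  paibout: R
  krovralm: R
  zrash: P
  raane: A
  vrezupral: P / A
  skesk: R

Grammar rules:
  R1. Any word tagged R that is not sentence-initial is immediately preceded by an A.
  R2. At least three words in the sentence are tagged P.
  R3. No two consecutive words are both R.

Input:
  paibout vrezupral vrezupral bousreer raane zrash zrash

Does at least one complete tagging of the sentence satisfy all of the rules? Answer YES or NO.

YES

Candidates per position — 1:paibout {R}; 2:vrezupral {P,A}; 3:vrezupral {P,A}; 4:bousreer {A}; 5:raane {A}; 6:zrash {P}; 7:zrash {P}.
One satisfying assignment: R P P A A P P.
Check: rule 1 ok; rule 2 ok; rule 3 ok.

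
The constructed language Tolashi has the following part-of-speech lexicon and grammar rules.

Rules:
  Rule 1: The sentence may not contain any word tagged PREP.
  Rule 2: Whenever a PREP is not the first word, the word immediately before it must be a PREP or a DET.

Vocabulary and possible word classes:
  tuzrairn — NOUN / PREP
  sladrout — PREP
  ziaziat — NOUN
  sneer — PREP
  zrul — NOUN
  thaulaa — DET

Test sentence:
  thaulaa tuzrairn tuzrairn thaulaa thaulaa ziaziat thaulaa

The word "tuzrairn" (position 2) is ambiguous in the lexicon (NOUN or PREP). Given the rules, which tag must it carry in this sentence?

Candidates per position — 1:thaulaa {DET}; 2:tuzrairn {NOUN,PREP}; 3:tuzrairn {NOUN,PREP}; 4:thaulaa {DET}; 5:thaulaa {DET}; 6:ziaziat {NOUN}; 7:thaulaa {DET}.
At position 2, choosing PREP makes rule 1 impossible to satisfy; hence NOUN.
At position 3, choosing PREP makes rule 1 impossible to satisfy; hence NOUN.
That leaves exactly one tagging: DET NOUN NOUN DET DET NOUN DET.
Check: rule 1 ✓; rule 2 ✓.

NOUN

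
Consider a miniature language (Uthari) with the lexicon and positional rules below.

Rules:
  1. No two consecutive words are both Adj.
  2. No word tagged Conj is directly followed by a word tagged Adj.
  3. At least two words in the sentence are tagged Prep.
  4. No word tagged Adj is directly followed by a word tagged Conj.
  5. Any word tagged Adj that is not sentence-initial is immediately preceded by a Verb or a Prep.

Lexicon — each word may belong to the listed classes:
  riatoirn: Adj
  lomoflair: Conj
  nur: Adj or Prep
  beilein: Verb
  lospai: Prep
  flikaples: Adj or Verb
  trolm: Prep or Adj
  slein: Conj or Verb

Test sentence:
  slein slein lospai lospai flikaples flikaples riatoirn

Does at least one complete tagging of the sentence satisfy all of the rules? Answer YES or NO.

Candidates per position — 1:slein {Conj,Verb}; 2:slein {Conj,Verb}; 3:lospai {Prep}; 4:lospai {Prep}; 5:flikaples {Adj,Verb}; 6:flikaples {Adj,Verb}; 7:riatoirn {Adj}.
One satisfying assignment: Conj Conj Prep Prep Verb Verb Adj.
Verifying each rule — rule 1 ok; rule 2 ok; rule 3 ok; rule 4 ok; rule 5 ok.

YES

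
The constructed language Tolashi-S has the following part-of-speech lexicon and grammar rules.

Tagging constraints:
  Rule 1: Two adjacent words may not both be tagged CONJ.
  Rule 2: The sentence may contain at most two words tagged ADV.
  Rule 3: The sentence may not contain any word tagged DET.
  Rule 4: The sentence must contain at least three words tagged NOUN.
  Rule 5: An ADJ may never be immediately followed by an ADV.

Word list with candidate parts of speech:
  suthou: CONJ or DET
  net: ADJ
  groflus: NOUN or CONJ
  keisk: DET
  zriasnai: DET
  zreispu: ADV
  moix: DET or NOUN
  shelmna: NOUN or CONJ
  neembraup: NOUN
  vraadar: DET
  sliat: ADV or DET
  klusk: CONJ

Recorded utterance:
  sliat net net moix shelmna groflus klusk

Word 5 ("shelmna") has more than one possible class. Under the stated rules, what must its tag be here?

Candidates per position — 1:sliat {ADV,DET}; 2:net {ADJ}; 3:net {ADJ}; 4:moix {DET,NOUN}; 5:shelmna {NOUN,CONJ}; 6:groflus {NOUN,CONJ}; 7:klusk {CONJ}.
Word 1 cannot be DET — rule 3 would then fail for every completion. It is ADV.
Word 4 cannot be DET — rule 3 would then fail for every completion. It is NOUN.
Word 5 cannot be CONJ — rule 4 would then fail for every completion. It is NOUN.
Word 6 cannot be CONJ — rule 1 would then fail for every completion. It is NOUN.
That leaves exactly one tagging: ADV ADJ ADJ NOUN NOUN NOUN CONJ.
Checking: rule 1 ✓; rule 2 ✓; rule 3 ✓; rule 4 ✓; rule 5 ✓.

NOUN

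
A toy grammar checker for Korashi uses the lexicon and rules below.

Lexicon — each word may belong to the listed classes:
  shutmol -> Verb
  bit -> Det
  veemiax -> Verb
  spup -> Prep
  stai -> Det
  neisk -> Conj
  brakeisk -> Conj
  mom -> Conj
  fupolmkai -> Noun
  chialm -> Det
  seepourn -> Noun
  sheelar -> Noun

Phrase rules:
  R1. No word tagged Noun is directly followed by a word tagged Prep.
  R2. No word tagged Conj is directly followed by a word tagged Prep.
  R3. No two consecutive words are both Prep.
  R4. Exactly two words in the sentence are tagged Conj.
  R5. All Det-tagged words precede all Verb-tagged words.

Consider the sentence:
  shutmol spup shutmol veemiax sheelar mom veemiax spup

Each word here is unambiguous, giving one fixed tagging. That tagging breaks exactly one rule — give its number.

Fixed tagging: Verb Prep Verb Verb Noun Conj Verb Prep.
Applying the rules: R1 ok, R2 ok, R3 ok, R4 fails, R5 ok.
Only rule 4 fails.

4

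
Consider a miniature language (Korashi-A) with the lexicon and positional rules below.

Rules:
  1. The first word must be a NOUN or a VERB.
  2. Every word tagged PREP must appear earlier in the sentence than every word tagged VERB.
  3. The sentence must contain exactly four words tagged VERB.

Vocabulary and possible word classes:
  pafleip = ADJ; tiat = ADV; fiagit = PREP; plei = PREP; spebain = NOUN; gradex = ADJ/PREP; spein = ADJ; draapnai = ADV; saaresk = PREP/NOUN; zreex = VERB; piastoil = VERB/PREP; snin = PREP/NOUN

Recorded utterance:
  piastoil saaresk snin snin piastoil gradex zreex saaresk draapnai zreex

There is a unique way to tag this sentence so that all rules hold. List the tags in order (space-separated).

VERB NOUN NOUN NOUN VERB ADJ VERB NOUN ADV VERB

Candidates per position — 1:piastoil {VERB,PREP}; 2:saaresk {PREP,NOUN}; 3:snin {PREP,NOUN}; 4:snin {PREP,NOUN}; 5:piastoil {VERB,PREP}; 6:gradex {ADJ,PREP}; 7:zreex {VERB}; 8:saaresk {PREP,NOUN}; 9:draapnai {ADV}; 10:zreex {VERB}.
Position 1: PREP is ruled out by rule 1; that leaves VERB.
Position 2: PREP is ruled out by rule 2; that leaves NOUN.
Position 3: PREP is ruled out by rule 2; that leaves NOUN.
Position 4: PREP is ruled out by rule 2; that leaves NOUN.
Position 5: PREP is ruled out by rule 2; that leaves VERB.
Position 6: PREP is ruled out by rule 2; that leaves ADJ.
Position 8: PREP is ruled out by rule 2; that leaves NOUN.
So the tagging must be: VERB NOUN NOUN NOUN VERB ADJ VERB NOUN ADV VERB.
Check: rule 1 holds; rule 2 holds; rule 3 holds.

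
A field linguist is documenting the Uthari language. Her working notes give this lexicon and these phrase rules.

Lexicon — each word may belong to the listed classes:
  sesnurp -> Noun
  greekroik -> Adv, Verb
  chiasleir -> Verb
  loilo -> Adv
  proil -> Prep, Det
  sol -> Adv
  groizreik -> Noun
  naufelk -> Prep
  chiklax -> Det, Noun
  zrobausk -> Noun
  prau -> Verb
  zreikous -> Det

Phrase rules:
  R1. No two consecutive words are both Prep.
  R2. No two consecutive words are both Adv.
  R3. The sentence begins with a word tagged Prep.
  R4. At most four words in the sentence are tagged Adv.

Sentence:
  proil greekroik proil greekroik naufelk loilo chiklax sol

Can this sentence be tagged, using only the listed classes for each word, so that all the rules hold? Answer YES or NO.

YES

Candidates per position — 1:proil {Prep,Det}; 2:greekroik {Adv,Verb}; 3:proil {Prep,Det}; 4:greekroik {Adv,Verb}; 5:naufelk {Prep}; 6:loilo {Adv}; 7:chiklax {Det,Noun}; 8:sol {Adv}.
One satisfying assignment: Prep Verb Prep Verb Prep Adv Det Adv.
Rule-by-rule: rule 1 ok; rule 2 ok; rule 3 ok; rule 4 ok.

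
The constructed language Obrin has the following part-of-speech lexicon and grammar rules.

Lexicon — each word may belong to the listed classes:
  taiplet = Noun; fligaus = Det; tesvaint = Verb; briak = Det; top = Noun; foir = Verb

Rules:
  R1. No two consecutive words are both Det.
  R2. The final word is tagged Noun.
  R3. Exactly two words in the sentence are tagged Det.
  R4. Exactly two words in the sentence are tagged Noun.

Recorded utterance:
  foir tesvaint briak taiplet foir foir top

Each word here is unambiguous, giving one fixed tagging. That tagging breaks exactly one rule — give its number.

3

Fixed tagging: Verb Verb Det Noun Verb Verb Noun.
Rule check: R1 ✓, R2 ✓, R3 ✗, R4 ✓.
Only rule 3 fails.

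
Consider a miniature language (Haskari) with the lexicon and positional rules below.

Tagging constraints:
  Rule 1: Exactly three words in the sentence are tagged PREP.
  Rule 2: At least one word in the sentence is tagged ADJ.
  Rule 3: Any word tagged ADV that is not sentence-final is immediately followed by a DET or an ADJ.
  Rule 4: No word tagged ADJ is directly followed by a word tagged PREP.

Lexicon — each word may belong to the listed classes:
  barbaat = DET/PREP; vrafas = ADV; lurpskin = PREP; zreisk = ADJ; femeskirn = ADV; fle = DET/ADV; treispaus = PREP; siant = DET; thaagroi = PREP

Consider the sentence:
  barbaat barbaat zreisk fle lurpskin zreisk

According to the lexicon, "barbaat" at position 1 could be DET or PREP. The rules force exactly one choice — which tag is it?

Candidates per position — 1:barbaat {DET,PREP}; 2:barbaat {DET,PREP}; 3:zreisk {ADJ}; 4:fle {DET,ADV}; 5:lurpskin {PREP}; 6:zreisk {ADJ}.
Position 1: tagging it DET would leave rule 1 unsatisfiable, so it must be PREP.
Position 2: tagging it DET would leave rule 1 unsatisfiable, so it must be PREP.
Position 4: tagging it ADV would leave rule 3 unsatisfiable, so it must be DET.
The only consistent sequence is: PREP PREP ADJ DET PREP ADJ.
Verifying each rule — rule 1 holds; rule 2 holds; rule 3 holds; rule 4 holds.

PREP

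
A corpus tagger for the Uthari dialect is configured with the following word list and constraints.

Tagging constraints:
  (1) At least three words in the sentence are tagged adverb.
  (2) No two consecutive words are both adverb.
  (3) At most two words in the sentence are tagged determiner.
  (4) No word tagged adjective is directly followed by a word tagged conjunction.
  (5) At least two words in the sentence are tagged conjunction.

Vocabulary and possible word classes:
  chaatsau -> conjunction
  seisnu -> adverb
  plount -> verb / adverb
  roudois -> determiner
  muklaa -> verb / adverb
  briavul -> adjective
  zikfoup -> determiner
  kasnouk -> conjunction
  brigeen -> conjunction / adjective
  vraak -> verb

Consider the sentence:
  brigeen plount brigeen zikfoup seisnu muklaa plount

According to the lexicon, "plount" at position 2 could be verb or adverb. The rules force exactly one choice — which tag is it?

Candidates per position — 1:brigeen {conjunction,adjective}; 2:plount {verb,adverb}; 3:brigeen {conjunction,adjective}; 4:zikfoup {determiner}; 5:seisnu {adverb}; 6:muklaa {verb,adverb}; 7:plount {verb,adverb}.
At position 1, choosing adjective makes rule 5 impossible to satisfy; hence conjunction.
At position 3, choosing adjective makes rule 5 impossible to satisfy; hence conjunction.
At position 6, choosing adverb makes rule 2 impossible to satisfy; hence verb.
At position 7, choosing verb makes rule 1 impossible to satisfy; hence adverb.
At position 2, choosing verb makes rule 1 impossible to satisfy; hence adverb.
That leaves exactly one tagging: conjunction adverb conjunction determiner adverb verb adverb.
Checking: rule 1 ok; rule 2 ok; rule 3 ok; rule 4 ok; rule 5 ok.

adverb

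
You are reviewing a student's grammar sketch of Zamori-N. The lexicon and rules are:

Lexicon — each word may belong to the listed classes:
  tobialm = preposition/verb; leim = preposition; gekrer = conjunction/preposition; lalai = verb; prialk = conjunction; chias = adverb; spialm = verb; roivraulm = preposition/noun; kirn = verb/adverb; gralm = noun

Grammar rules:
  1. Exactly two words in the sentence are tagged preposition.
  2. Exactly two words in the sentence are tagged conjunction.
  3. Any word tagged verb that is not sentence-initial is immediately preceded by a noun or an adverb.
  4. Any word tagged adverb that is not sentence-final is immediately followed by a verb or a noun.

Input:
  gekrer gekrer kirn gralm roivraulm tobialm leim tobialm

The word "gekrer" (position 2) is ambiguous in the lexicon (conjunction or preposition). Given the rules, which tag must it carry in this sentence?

Candidates per position — 1:gekrer {conjunction,preposition}; 2:gekrer {conjunction,preposition}; 3:kirn {verb,adverb}; 4:gralm {noun}; 5:roivraulm {preposition,noun}; 6:tobialm {preposition,verb}; 7:leim {preposition}; 8:tobialm {preposition,verb}.
If word 1 were preposition, no tagging could satisfy rule 2; so word 1 is conjunction.
If word 2 were preposition, no tagging could satisfy rule 2; so word 2 is conjunction.
If word 3 were verb, no tagging could satisfy rule 3; so word 3 is adverb.
If word 8 were verb, no tagging could satisfy rule 3; so word 8 is preposition.
If word 5 were preposition, no tagging could satisfy rule 1; so word 5 is noun.
If word 6 were preposition, no tagging could satisfy rule 1; so word 6 is verb.
The unique satisfying tagging is: conjunction conjunction adverb noun noun verb preposition preposition.
Rule-by-rule: rule 1 satisfied; rule 2 satisfied; rule 3 satisfied; rule 4 satisfied.

conjunction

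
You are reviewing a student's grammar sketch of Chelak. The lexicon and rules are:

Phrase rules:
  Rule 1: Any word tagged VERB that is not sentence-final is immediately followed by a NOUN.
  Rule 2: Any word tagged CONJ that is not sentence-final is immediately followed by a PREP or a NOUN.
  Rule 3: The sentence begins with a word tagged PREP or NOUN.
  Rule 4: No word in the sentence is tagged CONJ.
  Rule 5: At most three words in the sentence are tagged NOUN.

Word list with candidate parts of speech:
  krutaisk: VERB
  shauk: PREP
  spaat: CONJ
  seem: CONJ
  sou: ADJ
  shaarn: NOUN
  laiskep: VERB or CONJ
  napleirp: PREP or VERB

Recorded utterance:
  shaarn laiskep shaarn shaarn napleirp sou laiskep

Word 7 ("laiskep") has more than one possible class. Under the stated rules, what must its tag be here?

Candidates per position — 1:shaarn {NOUN}; 2:laiskep {VERB,CONJ}; 3:shaarn {NOUN}; 4:shaarn {NOUN}; 5:napleirp {PREP,VERB}; 6:sou {ADJ}; 7:laiskep {VERB,CONJ}.
Position 2: tagging it CONJ would leave rule 4 unsatisfiable, so it must be VERB.
Position 5: tagging it VERB would leave rule 1 unsatisfiable, so it must be PREP.
Position 7: tagging it CONJ would leave rule 4 unsatisfiable, so it must be VERB.
The only consistent sequence is: NOUN VERB NOUN NOUN PREP ADJ VERB.
Rule-by-rule: rule 1 holds; rule 2 holds; rule 3 holds; rule 4 holds; rule 5 holds.

VERB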